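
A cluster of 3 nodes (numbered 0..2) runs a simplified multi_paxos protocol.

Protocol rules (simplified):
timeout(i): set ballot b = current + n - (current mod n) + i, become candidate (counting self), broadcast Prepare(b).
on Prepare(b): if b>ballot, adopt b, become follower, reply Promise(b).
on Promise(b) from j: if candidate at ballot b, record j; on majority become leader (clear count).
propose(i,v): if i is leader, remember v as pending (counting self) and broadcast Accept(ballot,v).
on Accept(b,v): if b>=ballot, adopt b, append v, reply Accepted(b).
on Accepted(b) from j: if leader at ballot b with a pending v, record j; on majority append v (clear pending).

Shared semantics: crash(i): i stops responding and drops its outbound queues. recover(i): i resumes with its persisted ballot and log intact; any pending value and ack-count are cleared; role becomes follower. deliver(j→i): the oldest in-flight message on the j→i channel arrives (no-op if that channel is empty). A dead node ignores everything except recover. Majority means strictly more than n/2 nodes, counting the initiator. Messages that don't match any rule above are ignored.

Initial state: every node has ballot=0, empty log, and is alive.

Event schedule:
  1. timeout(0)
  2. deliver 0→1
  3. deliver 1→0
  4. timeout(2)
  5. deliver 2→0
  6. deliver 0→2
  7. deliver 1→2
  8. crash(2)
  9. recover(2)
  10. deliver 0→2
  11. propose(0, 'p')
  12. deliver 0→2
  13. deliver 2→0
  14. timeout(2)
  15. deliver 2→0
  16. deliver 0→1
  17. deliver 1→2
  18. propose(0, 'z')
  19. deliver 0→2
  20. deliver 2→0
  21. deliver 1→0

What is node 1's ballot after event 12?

1. timeout(0):  <0:cand b3 ->
2. deliver 0→1:  <1:foll b3 ->
3. deliver 1→0:  <0:lead b3 ->
4. timeout(2):  <2:cand b5 ->
5. deliver 2→0:  <0:foll b5 ->
6. deliver 0→2:  nop
7. deliver 1→2:  nop
8. crash(2):  <2:✗cand b5 ->
9. recover(2):  <2:foll b5 ->
10. deliver 0→2:  nop
11. propose(0,'p'):  nop
12. deliver 0→2:  nop

3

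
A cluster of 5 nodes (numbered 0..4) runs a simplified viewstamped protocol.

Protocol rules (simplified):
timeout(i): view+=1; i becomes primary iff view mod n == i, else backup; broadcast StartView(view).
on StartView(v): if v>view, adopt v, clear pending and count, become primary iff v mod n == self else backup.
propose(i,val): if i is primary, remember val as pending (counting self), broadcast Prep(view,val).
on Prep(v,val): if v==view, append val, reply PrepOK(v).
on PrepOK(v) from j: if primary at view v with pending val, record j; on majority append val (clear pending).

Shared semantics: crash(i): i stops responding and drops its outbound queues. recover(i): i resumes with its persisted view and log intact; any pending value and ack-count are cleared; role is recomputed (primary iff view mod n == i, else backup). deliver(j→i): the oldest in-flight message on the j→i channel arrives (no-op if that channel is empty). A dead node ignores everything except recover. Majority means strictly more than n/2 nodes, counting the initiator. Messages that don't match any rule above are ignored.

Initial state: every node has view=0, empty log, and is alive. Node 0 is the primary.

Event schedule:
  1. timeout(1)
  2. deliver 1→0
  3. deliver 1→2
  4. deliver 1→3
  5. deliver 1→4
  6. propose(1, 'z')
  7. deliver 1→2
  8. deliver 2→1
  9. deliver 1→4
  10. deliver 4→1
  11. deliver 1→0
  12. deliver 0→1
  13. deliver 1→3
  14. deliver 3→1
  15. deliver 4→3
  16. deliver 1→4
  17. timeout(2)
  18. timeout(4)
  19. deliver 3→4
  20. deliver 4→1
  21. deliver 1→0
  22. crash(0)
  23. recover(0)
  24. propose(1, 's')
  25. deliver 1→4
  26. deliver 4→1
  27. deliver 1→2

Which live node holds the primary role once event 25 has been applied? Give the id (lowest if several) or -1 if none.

1. timeout(1):  <1:prim v1 ->
2. deliver 1→0:  <0:back v1 ->
3. deliver 1→2:  <2:back v1 ->
4. deliver 1→3:  <3:back v1 ->
5. deliver 1→4:  <4:back v1 ->
6. propose(1,'z'):  nop
7. deliver 1→2:  <2:back v1 z>
8. deliver 2→1:  nop
9. deliver 1→4:  <4:back v1 z>
10. deliver 4→1:  <1:prim v1 z>
11. deliver 1→0:  <0:back v1 z>
12. deliver 0→1:  nop
13. deliver 1→3:  <3:back v1 z>
14. deliver 3→1:  nop
15. deliver 4→3:  nop
16. deliver 1→4:  nop
17. timeout(2):  <2:prim v2 z>
18. timeout(4):  <4:back v2 z>
19. deliver 3→4:  nop
20. deliver 4→1:  <1:back v2 z>
21. deliver 1→0:  nop
22. crash(0):  <0:✗back v1 z>
23. recover(0):  <0:back v1 z>
24. propose(1,'s'):  nop
25. deliver 1→4:  nop

2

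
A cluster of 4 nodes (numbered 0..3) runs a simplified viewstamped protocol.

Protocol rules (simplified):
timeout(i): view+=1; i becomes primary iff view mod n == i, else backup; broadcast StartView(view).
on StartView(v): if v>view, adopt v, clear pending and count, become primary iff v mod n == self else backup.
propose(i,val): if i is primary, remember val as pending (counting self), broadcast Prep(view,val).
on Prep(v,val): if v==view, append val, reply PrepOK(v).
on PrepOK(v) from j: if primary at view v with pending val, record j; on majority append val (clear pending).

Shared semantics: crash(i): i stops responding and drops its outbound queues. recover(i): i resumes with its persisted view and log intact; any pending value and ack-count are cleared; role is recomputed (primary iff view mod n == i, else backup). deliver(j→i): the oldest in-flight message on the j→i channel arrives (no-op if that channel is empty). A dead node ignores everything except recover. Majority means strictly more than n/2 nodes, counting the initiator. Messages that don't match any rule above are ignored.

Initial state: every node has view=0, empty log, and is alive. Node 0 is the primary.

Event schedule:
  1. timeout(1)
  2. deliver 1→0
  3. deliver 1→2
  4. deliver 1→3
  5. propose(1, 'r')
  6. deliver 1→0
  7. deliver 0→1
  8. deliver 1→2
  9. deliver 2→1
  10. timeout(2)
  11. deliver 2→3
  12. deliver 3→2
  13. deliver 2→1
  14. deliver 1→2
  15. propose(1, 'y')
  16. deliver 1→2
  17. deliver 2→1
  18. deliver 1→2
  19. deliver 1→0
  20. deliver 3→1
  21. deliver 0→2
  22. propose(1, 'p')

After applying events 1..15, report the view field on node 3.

2

after 1 — timeout(1): n1:prim/v1/[-]
after 2 — deliver 1→0: n0:back/v1/[-]
after 3 — deliver 1→2: n2:back/v1/[-]
after 4 — deliver 1→3: n3:back/v1/[-]
after 5 — propose(1,'r'): ·
after 6 — deliver 1→0: n0:back/v1/[r]
after 7 — deliver 0→1: ·
after 8 — deliver 1→2: n2:back/v1/[r]
after 9 — deliver 2→1: n1:prim/v1/[r]
after 10 — timeout(2): n2:prim/v2/[r]
after 11 — deliver 2→3: n3:back/v2/[-]
after 12 — deliver 3→2: ·
after 13 — deliver 2→1: n1:back/v2/[r]
after 14 — deliver 1→2: ·
after 15 — propose(1,'y'): ·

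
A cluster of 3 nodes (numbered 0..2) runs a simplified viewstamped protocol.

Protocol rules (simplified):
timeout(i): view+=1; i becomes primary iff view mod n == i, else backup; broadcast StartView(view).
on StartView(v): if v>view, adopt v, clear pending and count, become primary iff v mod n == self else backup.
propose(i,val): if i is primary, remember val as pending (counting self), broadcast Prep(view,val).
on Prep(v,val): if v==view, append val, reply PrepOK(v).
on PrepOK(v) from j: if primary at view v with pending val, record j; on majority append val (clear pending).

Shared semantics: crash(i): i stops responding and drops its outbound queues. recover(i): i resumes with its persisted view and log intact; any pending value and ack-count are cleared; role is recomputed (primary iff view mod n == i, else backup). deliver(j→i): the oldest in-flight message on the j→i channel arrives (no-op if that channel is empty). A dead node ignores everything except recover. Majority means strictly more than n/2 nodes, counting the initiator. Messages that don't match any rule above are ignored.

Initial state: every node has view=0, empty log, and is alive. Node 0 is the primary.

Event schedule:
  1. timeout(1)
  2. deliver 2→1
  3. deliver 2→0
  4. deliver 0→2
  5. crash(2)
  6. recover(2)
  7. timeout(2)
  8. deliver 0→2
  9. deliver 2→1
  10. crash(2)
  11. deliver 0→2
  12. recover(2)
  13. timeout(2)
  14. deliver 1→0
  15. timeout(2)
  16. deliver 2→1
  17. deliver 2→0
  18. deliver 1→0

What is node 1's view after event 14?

1. timeout(1):  <1:prim v1 ->
2. deliver 2→1:  nop
3. deliver 2→0:  nop
4. deliver 0→2:  nop
5. crash(2):  <2:✗back v0 ->
6. recover(2):  <2:back v0 ->
7. timeout(2):  <2:back v1 ->
8. deliver 0→2:  nop
9. deliver 2→1:  nop
10. crash(2):  <2:✗back v1 ->
11. deliver 0→2:  nop
12. recover(2):  <2:back v1 ->
13. timeout(2):  <2:prim v2 ->
14. deliver 1→0:  <0:back v1 ->

1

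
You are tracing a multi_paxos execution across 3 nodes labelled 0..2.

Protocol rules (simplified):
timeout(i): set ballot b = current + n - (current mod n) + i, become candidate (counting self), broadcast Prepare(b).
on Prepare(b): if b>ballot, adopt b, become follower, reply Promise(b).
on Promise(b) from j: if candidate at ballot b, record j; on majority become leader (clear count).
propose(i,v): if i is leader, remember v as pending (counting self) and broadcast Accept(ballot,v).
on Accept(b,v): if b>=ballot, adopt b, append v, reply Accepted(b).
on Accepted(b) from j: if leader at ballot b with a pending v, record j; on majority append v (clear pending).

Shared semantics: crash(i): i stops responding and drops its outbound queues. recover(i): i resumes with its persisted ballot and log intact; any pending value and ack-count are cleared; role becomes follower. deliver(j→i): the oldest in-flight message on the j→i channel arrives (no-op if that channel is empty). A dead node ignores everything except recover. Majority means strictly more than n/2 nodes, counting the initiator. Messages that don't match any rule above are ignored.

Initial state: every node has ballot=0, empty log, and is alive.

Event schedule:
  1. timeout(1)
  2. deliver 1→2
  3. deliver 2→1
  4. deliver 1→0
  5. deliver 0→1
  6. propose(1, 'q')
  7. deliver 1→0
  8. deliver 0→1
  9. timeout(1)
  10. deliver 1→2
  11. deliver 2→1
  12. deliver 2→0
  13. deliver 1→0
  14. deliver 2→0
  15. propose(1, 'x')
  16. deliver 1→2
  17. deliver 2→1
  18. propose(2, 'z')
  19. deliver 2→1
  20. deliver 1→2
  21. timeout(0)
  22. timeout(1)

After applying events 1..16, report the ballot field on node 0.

1. timeout(1):  <1:cand b4 ->
2. deliver 1→2:  <2:foll b4 ->
3. deliver 2→1:  <1:lead b4 ->
4. deliver 1→0:  <0:foll b4 ->
5. deliver 0→1:  nop
6. propose(1,'q'):  nop
7. deliver 1→0:  <0:foll b4 q>
8. deliver 0→1:  <1:lead b4 q>
9. timeout(1):  <1:cand b7 q>
10. deliver 1→2:  <2:foll b4 q>
11. deliver 2→1:  nop
12. deliver 2→0:  nop
13. deliver 1→0:  <0:foll b7 q>
14. deliver 2→0:  nop
15. propose(1,'x'):  nop
16. deliver 1→2:  <2:foll b7 q>

7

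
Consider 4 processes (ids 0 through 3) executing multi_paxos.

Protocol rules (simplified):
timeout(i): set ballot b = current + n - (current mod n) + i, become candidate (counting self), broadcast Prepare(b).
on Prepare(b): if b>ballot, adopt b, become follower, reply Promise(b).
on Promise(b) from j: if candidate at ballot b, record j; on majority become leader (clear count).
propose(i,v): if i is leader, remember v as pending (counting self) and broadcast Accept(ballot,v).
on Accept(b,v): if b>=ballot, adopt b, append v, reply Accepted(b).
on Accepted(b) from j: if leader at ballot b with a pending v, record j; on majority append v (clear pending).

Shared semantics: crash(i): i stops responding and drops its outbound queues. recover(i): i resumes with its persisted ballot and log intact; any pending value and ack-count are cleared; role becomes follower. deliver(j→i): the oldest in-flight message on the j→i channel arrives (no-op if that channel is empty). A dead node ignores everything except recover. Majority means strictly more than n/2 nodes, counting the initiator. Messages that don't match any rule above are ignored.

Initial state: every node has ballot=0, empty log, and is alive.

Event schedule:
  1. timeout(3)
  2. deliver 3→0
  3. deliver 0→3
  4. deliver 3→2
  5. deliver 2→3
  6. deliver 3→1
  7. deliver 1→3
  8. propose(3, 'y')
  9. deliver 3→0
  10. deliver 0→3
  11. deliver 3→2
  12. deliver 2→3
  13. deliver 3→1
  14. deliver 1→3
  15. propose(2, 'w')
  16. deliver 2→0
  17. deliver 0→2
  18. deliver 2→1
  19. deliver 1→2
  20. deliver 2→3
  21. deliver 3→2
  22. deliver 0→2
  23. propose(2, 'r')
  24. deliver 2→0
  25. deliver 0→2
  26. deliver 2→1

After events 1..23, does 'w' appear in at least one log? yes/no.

no

after 1 — timeout(3): n3:cand/b7/[-]
after 2 — deliver 3→0: n0:foll/b7/[-]
after 3 — deliver 0→3: ·
after 4 — deliver 3→2: n2:foll/b7/[-]
after 5 — deliver 2→3: n3:lead/b7/[-]
after 6 — deliver 3→1: n1:foll/b7/[-]
after 7 — deliver 1→3: ·
after 8 — propose(3,'y'): ·
after 9 — deliver 3→0: n0:foll/b7/[y]
after 10 — deliver 0→3: ·
after 11 — deliver 3→2: n2:foll/b7/[y]
after 12 — deliver 2→3: n3:lead/b7/[y]
after 13 — deliver 3→1: n1:foll/b7/[y]
after 14 — deliver 1→3: ·
after 15 — propose(2,'w'): ·
after 16 — deliver 2→0: ·
after 17 — deliver 0→2: ·
after 18 — deliver 2→1: ·
after 19 — deliver 1→2: ·
after 20 — deliver 2→3: ·
after 21 — deliver 3→2: ·
after 22 — deliver 0→2: ·
after 23 — propose(2,'r'): ·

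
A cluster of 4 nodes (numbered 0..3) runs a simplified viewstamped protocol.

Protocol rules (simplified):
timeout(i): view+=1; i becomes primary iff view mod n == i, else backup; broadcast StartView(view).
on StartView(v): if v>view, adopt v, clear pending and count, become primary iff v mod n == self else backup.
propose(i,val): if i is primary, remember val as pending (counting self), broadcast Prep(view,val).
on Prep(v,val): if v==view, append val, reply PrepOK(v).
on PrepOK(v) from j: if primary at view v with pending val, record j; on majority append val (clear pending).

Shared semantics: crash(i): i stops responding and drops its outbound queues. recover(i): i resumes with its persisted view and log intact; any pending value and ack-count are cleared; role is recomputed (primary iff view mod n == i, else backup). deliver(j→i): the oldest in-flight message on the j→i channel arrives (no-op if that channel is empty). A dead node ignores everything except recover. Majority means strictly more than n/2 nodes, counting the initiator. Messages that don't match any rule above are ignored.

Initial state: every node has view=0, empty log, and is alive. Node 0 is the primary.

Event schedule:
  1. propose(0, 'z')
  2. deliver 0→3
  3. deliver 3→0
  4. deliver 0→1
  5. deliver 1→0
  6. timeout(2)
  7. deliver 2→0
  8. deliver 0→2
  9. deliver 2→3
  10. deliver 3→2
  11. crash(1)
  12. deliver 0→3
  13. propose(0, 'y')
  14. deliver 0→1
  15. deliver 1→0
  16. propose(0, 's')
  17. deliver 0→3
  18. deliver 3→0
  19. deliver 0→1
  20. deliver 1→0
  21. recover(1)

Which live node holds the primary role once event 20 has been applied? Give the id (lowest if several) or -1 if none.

1. propose(0,'z'):  nop
2. deliver 0→3:  <3:back v0 z>
3. deliver 3→0:  nop
4. deliver 0→1:  <1:back v0 z>
5. deliver 1→0:  <0:prim v0 z>
6. timeout(2):  <2:back v1 ->
7. deliver 2→0:  <0:back v1 z>
8. deliver 0→2:  nop
9. deliver 2→3:  <3:back v1 z>
10. deliver 3→2:  nop
11. crash(1):  <1:✗back v0 z>
12. deliver 0→3:  nop
13. propose(0,'y'):  nop
14. deliver 0→1:  nop
15. deliver 1→0:  nop
16. propose(0,'s'):  nop
17. deliver 0→3:  nop
18. deliver 3→0:  nop
19. deliver 0→1:  nop
20. deliver 1→0:  nop

-1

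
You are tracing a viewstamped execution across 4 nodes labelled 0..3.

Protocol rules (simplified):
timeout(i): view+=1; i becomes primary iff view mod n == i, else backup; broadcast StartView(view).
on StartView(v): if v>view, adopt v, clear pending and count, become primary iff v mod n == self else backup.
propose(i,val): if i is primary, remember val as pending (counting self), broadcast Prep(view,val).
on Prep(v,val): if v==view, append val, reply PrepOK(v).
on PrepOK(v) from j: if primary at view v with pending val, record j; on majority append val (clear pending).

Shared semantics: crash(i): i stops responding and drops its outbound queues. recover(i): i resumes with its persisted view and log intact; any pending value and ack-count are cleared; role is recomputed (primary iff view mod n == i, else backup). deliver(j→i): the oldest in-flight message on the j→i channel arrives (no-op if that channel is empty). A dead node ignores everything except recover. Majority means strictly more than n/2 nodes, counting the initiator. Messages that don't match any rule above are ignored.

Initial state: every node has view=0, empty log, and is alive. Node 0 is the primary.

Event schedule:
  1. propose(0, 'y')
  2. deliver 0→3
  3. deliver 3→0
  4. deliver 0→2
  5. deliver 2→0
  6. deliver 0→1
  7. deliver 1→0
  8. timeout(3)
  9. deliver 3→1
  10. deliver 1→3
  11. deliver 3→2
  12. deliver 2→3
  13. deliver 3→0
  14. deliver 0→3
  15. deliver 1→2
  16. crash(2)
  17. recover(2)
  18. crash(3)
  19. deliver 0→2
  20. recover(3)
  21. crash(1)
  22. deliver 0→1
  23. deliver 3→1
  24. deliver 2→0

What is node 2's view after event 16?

1

step 1 propose(0,'y'): —
step 2 deliver 0→3: 3={back,v=0,log=y}
step 3 deliver 3→0: —
step 4 deliver 0→2: 2={back,v=0,log=y}
step 5 deliver 2→0: 0={prim,v=0,log=y}
step 6 deliver 0→1: 1={back,v=0,log=y}
step 7 deliver 1→0: —
step 8 timeout(3): 3={back,v=1,log=y}
step 9 deliver 3→1: 1={prim,v=1,log=y}
step 10 deliver 1→3: —
step 11 deliver 3→2: 2={back,v=1,log=y}
step 12 deliver 2→3: —
step 13 deliver 3→0: 0={back,v=1,log=y}
step 14 deliver 0→3: —
step 15 deliver 1→2: —
step 16 crash(2): 2={✗back,v=1,log=y}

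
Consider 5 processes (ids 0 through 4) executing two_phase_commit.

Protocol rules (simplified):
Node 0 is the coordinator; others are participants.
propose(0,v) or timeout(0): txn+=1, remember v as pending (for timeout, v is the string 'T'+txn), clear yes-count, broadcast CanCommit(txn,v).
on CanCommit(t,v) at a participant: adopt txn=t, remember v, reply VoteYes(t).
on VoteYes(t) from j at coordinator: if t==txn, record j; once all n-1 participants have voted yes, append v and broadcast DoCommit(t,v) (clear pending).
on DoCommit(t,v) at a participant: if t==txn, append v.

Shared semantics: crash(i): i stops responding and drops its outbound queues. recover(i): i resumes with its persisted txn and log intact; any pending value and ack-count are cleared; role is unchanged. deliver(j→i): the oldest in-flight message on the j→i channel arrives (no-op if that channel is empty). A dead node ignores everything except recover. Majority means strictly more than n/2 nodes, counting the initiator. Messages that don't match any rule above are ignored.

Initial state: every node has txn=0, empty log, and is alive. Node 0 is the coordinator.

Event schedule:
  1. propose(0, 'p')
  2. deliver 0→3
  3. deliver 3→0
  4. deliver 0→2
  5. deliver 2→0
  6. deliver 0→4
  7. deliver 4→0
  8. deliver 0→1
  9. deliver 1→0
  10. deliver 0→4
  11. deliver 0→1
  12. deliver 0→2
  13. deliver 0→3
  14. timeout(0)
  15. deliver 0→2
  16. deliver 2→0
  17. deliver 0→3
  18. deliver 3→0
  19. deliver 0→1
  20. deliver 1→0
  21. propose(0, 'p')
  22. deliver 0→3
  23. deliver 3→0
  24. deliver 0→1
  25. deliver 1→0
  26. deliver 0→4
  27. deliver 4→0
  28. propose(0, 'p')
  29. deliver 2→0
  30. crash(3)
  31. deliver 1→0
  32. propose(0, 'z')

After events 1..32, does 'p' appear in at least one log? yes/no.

e1 propose(0,'p'): 0[coor,t=1,-]
e2 deliver 0→3: 3[part,t=1,-]
e3 deliver 3→0: ·
e4 deliver 0→2: 2[part,t=1,-]
e5 deliver 2→0: ·
e6 deliver 0→4: 4[part,t=1,-]
e7 deliver 4→0: ·
e8 deliver 0→1: 1[part,t=1,-]
e9 deliver 1→0: 0[coor,t=1,p]
e10 deliver 0→4: 4[part,t=1,p]
e11 deliver 0→1: 1[part,t=1,p]
e12 deliver 0→2: 2[part,t=1,p]
e13 deliver 0→3: 3[part,t=1,p]
e14 timeout(0): 0[coor,t=2,p]
e15 deliver 0→2: 2[part,t=2,p]
e16 deliver 2→0: ·
e17 deliver 0→3: 3[part,t=2,p]
e18 deliver 3→0: ·
e19 deliver 0→1: 1[part,t=2,p]
e20 deliver 1→0: ·
e21 propose(0,'p'): 0[coor,t=3,p]
e22 deliver 0→3: 3[part,t=3,p]
e23 deliver 3→0: ·
e24 deliver 0→1: 1[part,t=3,p]
e25 deliver 1→0: ·
e26 deliver 0→4: 4[part,t=2,p]
e27 deliver 4→0: ·
e28 propose(0,'p'): 0[coor,t=4,p]
e29 deliver 2→0: ·
e30 crash(3): 3[✗part,t=3,p]
e31 deliver 1→0: ·
e32 propose(0,'z'): 0[coor,t=5,p]

yes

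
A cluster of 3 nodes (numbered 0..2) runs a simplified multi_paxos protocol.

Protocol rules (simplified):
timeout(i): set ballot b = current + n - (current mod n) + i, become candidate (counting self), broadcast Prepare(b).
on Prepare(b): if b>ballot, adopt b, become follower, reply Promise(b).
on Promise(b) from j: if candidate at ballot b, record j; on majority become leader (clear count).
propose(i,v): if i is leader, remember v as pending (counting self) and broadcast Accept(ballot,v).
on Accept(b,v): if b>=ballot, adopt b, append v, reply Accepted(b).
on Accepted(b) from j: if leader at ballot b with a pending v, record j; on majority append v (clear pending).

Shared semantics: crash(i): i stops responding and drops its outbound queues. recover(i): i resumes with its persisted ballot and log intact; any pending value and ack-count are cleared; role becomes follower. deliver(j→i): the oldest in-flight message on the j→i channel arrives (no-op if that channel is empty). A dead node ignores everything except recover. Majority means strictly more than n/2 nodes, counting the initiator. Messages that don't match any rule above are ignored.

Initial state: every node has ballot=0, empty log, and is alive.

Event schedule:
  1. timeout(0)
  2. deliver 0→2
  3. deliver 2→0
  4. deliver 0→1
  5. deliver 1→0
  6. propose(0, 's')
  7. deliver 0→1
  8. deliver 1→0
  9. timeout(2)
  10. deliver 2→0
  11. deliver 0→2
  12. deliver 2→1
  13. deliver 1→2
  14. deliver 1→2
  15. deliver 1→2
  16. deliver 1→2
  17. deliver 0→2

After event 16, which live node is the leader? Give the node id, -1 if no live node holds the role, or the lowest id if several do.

step 1 timeout(0): 0={cand,b=3,log=-}
step 2 deliver 0→2: 2={foll,b=3,log=-}
step 3 deliver 2→0: 0={lead,b=3,log=-}
step 4 deliver 0→1: 1={foll,b=3,log=-}
step 5 deliver 1→0: —
step 6 propose(0,'s'): —
step 7 deliver 0→1: 1={foll,b=3,log=s}
step 8 deliver 1→0: 0={lead,b=3,log=s}
step 9 timeout(2): 2={cand,b=8,log=-}
step 10 deliver 2→0: 0={foll,b=8,log=s}
step 11 deliver 0→2: —
step 12 deliver 2→1: 1={foll,b=8,log=s}
step 13 deliver 1→2: 2={lead,b=8,log=-}
step 14 deliver 1→2: —
step 15 deliver 1→2: —
step 16 deliver 1→2: —

2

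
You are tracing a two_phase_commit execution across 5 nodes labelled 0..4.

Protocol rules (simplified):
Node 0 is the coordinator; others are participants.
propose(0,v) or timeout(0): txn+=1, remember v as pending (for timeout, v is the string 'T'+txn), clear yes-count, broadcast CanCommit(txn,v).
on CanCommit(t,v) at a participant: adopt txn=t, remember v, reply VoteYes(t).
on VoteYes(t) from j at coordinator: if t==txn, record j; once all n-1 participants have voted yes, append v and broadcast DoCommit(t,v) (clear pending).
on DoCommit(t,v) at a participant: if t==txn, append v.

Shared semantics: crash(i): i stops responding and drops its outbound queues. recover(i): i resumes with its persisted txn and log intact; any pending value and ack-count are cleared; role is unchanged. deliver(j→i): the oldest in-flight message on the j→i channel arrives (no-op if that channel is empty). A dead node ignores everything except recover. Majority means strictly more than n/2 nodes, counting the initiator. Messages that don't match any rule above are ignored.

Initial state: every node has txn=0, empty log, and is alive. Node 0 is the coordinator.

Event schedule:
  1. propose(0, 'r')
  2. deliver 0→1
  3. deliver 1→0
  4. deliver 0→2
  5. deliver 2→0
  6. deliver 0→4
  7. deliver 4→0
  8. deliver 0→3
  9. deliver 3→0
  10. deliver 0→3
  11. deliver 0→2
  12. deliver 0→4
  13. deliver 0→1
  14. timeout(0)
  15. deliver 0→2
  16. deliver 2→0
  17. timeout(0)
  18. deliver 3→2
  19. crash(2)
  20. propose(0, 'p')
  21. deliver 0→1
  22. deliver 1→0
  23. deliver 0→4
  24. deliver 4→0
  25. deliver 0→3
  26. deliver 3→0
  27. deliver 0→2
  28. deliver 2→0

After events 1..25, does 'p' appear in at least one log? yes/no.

after 1 — propose(0,'r'): n0:coor/t1/[-]
after 2 — deliver 0→1: n1:part/t1/[-]
after 3 — deliver 1→0: ·
after 4 — deliver 0→2: n2:part/t1/[-]
after 5 — deliver 2→0: ·
after 6 — deliver 0→4: n4:part/t1/[-]
after 7 — deliver 4→0: ·
after 8 — deliver 0→3: n3:part/t1/[-]
after 9 — deliver 3→0: n0:coor/t1/[r]
after 10 — deliver 0→3: n3:part/t1/[r]
after 11 — deliver 0→2: n2:part/t1/[r]
after 12 — deliver 0→4: n4:part/t1/[r]
after 13 — deliver 0→1: n1:part/t1/[r]
after 14 — timeout(0): n0:coor/t2/[r]
after 15 — deliver 0→2: n2:part/t2/[r]
after 16 — deliver 2→0: ·
after 17 — timeout(0): n0:coor/t3/[r]
after 18 — deliver 3→2: ·
after 19 — crash(2): n2:✗part/t2/[r]
after 20 — propose(0,'p'): n0:coor/t4/[r]
after 21 — deliver 0→1: n1:part/t2/[r]
after 22 — deliver 1→0: ·
after 23 — deliver 0→4: n4:part/t2/[r]
after 24 — deliver 4→0: ·
after 25 — deliver 0→3: n3:part/t2/[r]

no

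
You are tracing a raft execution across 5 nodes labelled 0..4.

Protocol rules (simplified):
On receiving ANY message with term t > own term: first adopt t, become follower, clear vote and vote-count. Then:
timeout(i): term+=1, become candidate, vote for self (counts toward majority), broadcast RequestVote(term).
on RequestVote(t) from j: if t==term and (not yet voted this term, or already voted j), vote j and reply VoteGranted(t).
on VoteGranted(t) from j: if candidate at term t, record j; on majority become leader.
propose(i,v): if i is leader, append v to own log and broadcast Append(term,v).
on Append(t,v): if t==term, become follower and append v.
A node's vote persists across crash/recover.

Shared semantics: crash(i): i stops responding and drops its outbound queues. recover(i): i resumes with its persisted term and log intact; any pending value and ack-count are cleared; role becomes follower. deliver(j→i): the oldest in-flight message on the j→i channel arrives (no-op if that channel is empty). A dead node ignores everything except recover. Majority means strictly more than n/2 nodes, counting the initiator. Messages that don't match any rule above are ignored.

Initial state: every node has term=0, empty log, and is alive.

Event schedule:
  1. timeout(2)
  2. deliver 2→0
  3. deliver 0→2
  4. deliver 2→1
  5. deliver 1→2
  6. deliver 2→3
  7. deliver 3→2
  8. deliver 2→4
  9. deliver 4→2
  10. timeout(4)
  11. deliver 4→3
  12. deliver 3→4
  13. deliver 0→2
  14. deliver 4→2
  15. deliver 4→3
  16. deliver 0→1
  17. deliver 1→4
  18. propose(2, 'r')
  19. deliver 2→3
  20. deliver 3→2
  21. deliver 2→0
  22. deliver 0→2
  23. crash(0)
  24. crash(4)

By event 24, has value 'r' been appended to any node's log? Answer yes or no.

[1] timeout(2) → N2(cand t1 [-])
[2] deliver 2→0 → N0(foll t1 [-])
[3] deliver 0→2 → ∅
[4] deliver 2→1 → N1(foll t1 [-])
[5] deliver 1→2 → N2(lead t1 [-])
[6] deliver 2→3 → N3(foll t1 [-])
[7] deliver 3→2 → ∅
[8] deliver 2→4 → N4(foll t1 [-])
[9] deliver 4→2 → ∅
[10] timeout(4) → N4(cand t2 [-])
[11] deliver 4→3 → N3(foll t2 [-])
[12] deliver 3→4 → ∅
[13] deliver 0→2 → ∅
[14] deliver 4→2 → N2(foll t2 [-])
[15] deliver 4→3 → ∅
[16] deliver 0→1 → ∅
[17] deliver 1→4 → ∅
[18] propose(2,'r') → ∅
[19] deliver 2→3 → ∅
[20] deliver 3→2 → ∅
[21] deliver 2→0 → ∅
[22] deliver 0→2 → ∅
[23] crash(0) → N0(✗foll t1 [-])
[24] crash(4) → N4(✗cand t2 [-])

no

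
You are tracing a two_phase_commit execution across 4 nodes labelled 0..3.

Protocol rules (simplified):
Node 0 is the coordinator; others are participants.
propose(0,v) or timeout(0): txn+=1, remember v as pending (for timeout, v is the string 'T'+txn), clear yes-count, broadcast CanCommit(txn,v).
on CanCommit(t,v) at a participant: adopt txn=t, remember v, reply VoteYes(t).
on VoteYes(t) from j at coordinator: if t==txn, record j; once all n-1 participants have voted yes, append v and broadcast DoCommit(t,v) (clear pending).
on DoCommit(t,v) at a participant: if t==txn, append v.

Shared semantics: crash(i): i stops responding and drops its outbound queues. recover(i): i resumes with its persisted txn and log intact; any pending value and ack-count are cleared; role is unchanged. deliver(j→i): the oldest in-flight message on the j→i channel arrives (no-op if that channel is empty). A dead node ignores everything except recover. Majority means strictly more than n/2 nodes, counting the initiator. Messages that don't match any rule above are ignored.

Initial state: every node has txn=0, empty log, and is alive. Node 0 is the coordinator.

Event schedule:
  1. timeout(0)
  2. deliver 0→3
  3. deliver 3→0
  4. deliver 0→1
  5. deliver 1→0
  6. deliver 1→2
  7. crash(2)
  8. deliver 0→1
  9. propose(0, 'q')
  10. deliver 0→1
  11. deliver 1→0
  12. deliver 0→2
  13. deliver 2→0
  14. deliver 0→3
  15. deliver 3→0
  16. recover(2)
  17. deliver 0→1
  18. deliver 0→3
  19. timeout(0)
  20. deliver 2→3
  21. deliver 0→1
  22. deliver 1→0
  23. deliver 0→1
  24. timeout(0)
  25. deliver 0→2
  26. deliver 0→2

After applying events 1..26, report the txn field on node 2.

2

e1 timeout(0): 0[coor,t=1,-]
e2 deliver 0→3: 3[part,t=1,-]
e3 deliver 3→0: ·
e4 deliver 0→1: 1[part,t=1,-]
e5 deliver 1→0: ·
e6 deliver 1→2: ·
e7 crash(2): 2[✗part,t=0,-]
e8 deliver 0→1: ·
e9 propose(0,'q'): 0[coor,t=2,-]
e10 deliver 0→1: 1[part,t=2,-]
e11 deliver 1→0: ·
e12 deliver 0→2: ·
e13 deliver 2→0: ·
e14 deliver 0→3: 3[part,t=2,-]
e15 deliver 3→0: ·
e16 recover(2): 2[part,t=0,-]
e17 deliver 0→1: ·
e18 deliver 0→3: ·
e19 timeout(0): 0[coor,t=3,-]
e20 deliver 2→3: ·
e21 deliver 0→1: 1[part,t=3,-]
e22 deliver 1→0: ·
e23 deliver 0→1: ·
e24 timeout(0): 0[coor,t=4,-]
e25 deliver 0→2: 2[part,t=1,-]
e26 deliver 0→2: 2[part,t=2,-]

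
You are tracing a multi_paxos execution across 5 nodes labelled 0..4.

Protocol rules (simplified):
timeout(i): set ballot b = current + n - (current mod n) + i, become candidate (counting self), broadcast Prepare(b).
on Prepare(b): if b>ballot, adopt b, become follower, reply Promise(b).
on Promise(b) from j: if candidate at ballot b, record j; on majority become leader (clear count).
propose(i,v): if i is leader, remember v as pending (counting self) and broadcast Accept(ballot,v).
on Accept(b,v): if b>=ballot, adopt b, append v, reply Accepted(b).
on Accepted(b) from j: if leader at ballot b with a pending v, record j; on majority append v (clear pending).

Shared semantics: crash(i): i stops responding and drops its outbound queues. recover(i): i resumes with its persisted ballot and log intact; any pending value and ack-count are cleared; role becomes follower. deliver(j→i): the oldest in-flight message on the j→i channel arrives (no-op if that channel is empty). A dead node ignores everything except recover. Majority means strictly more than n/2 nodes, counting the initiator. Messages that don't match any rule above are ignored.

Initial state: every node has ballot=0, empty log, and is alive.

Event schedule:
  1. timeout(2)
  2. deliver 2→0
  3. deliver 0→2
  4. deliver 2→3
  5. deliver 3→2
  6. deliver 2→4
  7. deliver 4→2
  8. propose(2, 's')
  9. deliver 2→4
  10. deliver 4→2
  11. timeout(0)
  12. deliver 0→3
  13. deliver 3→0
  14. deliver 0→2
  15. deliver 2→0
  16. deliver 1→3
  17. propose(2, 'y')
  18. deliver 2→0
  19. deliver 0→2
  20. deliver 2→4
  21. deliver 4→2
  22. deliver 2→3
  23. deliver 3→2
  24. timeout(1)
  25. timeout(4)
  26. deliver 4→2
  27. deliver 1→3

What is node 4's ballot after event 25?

e1 timeout(2): 2[cand,b=7,-]
e2 deliver 2→0: 0[foll,b=7,-]
e3 deliver 0→2: ·
e4 deliver 2→3: 3[foll,b=7,-]
e5 deliver 3→2: 2[lead,b=7,-]
e6 deliver 2→4: 4[foll,b=7,-]
e7 deliver 4→2: ·
e8 propose(2,'s'): ·
e9 deliver 2→4: 4[foll,b=7,s]
e10 deliver 4→2: ·
e11 timeout(0): 0[cand,b=10,-]
e12 deliver 0→3: 3[foll,b=10,-]
e13 deliver 3→0: ·
e14 deliver 0→2: 2[foll,b=10,-]
e15 deliver 2→0: ·
e16 deliver 1→3: ·
e17 propose(2,'y'): ·
e18 deliver 2→0: 0[lead,b=10,-]
e19 deliver 0→2: ·
e20 deliver 2→4: ·
e21 deliver 4→2: ·
e22 deliver 2→3: ·
e23 deliver 3→2: ·
e24 timeout(1): 1[cand,b=6,-]
e25 timeout(4): 4[cand,b=14,s]

14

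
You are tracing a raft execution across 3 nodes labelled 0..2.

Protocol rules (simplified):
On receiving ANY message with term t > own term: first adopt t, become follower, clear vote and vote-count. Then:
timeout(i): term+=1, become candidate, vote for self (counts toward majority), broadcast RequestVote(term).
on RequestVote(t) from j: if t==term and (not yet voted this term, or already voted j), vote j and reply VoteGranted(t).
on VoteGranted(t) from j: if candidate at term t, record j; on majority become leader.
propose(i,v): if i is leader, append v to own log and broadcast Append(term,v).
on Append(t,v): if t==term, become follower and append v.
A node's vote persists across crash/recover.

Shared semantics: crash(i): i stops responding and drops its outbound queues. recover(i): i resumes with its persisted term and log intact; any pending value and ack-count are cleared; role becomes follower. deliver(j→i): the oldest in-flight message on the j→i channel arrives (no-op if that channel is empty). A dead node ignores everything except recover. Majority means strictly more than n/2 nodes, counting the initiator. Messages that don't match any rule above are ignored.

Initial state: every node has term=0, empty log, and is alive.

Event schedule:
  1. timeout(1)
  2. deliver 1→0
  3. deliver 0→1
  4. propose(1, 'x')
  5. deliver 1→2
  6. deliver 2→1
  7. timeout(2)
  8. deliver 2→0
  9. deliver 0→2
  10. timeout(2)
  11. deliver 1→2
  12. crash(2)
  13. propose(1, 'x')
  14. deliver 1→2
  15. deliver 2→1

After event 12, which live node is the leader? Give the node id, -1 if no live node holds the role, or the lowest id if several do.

1

1. timeout(1):  <1:cand t1 ->
2. deliver 1→0:  <0:foll t1 ->
3. deliver 0→1:  <1:lead t1 ->
4. propose(1,'x'):  <1:lead t1 x>
5. deliver 1→2:  <2:foll t1 ->
6. deliver 2→1:  nop
7. timeout(2):  <2:cand t2 ->
8. deliver 2→0:  <0:foll t2 ->
9. deliver 0→2:  <2:lead t2 ->
10. timeout(2):  <2:cand t3 ->
11. deliver 1→2:  nop
12. crash(2):  <2:✗cand t3 ->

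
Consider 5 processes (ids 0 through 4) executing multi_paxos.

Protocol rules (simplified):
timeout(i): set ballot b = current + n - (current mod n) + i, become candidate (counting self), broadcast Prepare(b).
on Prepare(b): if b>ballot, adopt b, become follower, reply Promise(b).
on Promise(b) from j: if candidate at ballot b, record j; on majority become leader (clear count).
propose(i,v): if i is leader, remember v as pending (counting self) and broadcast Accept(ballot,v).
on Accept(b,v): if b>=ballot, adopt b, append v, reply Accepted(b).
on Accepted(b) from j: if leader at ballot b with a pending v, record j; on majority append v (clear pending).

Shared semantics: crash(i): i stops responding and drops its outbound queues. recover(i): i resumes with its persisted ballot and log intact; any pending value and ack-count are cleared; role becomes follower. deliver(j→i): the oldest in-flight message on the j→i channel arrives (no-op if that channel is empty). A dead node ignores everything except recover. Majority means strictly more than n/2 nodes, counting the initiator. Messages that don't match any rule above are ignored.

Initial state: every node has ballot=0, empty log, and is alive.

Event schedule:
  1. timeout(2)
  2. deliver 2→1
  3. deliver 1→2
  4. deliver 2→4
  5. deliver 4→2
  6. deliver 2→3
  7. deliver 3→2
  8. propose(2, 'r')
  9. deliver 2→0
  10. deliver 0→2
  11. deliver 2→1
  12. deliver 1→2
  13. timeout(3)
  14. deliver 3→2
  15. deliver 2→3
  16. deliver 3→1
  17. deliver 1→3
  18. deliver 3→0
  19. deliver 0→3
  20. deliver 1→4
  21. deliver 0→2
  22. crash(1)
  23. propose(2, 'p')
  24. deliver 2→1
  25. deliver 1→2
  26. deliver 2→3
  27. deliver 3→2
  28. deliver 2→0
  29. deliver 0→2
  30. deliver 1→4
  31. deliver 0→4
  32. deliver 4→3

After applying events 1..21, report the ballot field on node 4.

7

after 1 — timeout(2): n2:cand/b7/[-]
after 2 — deliver 2→1: n1:foll/b7/[-]
after 3 — deliver 1→2: ·
after 4 — deliver 2→4: n4:foll/b7/[-]
after 5 — deliver 4→2: n2:lead/b7/[-]
after 6 — deliver 2→3: n3:foll/b7/[-]
after 7 — deliver 3→2: ·
after 8 — propose(2,'r'): ·
after 9 — deliver 2→0: n0:foll/b7/[-]
after 10 — deliver 0→2: ·
after 11 — deliver 2→1: n1:foll/b7/[r]
after 12 — deliver 1→2: ·
after 13 — timeout(3): n3:cand/b13/[-]
after 14 — deliver 3→2: n2:foll/b13/[-]
after 15 — deliver 2→3: ·
after 16 — deliver 3→1: n1:foll/b13/[r]
after 17 — deliver 1→3: ·
after 18 — deliver 3→0: n0:foll/b13/[-]
after 19 — deliver 0→3: n3:lead/b13/[-]
after 20 — deliver 1→4: ·
after 21 — deliver 0→2: ·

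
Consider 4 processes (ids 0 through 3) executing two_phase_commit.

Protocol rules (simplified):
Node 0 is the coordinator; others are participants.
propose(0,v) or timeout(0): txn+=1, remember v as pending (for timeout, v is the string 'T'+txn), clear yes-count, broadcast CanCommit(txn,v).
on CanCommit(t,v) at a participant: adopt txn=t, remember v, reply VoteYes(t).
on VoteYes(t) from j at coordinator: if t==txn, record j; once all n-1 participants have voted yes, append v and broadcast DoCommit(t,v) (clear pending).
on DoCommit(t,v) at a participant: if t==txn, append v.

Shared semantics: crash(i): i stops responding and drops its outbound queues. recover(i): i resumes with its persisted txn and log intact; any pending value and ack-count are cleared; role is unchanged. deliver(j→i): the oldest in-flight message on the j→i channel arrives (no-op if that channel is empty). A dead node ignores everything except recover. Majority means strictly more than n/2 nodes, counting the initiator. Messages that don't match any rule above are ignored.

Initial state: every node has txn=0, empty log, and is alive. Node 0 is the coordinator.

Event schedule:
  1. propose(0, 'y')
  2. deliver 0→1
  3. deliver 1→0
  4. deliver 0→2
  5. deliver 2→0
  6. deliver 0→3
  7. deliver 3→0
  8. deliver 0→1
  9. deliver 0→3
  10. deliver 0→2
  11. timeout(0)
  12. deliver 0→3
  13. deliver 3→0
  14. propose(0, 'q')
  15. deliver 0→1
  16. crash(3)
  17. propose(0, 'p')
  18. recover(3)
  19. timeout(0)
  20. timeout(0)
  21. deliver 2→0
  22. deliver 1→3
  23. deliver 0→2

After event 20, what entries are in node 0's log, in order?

e1 propose(0,'y'): 0[coor,t=1,-]
e2 deliver 0→1: 1[part,t=1,-]
e3 deliver 1→0: ·
e4 deliver 0→2: 2[part,t=1,-]
e5 deliver 2→0: ·
e6 deliver 0→3: 3[part,t=1,-]
e7 deliver 3→0: 0[coor,t=1,y]
e8 deliver 0→1: 1[part,t=1,y]
e9 deliver 0→3: 3[part,t=1,y]
e10 deliver 0→2: 2[part,t=1,y]
e11 timeout(0): 0[coor,t=2,y]
e12 deliver 0→3: 3[part,t=2,y]
e13 deliver 3→0: ·
e14 propose(0,'q'): 0[coor,t=3,y]
e15 deliver 0→1: 1[part,t=2,y]
e16 crash(3): 3[✗part,t=2,y]
e17 propose(0,'p'): 0[coor,t=4,y]
e18 recover(3): 3[part,t=2,y]
e19 timeout(0): 0[coor,t=5,y]
e20 timeout(0): 0[coor,t=6,y]

y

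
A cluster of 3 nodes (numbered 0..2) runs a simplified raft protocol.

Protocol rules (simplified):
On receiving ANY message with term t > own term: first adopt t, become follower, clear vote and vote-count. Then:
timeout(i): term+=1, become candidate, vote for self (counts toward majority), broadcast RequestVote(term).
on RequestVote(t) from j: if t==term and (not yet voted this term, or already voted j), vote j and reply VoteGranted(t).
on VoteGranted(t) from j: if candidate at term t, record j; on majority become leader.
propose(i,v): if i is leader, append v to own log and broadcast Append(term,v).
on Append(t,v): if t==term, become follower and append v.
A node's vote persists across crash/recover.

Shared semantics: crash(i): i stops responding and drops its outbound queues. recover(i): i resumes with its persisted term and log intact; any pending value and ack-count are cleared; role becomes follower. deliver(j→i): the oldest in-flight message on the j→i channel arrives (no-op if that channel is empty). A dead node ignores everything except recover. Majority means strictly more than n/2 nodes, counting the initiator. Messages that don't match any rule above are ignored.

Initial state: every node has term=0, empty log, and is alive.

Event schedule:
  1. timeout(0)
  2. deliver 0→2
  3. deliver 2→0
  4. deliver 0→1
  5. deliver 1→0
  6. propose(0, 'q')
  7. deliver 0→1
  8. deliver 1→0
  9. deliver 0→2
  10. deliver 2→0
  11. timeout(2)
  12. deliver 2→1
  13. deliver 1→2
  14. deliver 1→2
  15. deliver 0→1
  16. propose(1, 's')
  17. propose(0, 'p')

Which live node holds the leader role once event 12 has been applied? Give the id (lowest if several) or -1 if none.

e1 timeout(0): 0[cand,t=1,-]
e2 deliver 0→2: 2[foll,t=1,-]
e3 deliver 2→0: 0[lead,t=1,-]
e4 deliver 0→1: 1[foll,t=1,-]
e5 deliver 1→0: ·
e6 propose(0,'q'): 0[lead,t=1,q]
e7 deliver 0→1: 1[foll,t=1,q]
e8 deliver 1→0: ·
e9 deliver 0→2: 2[foll,t=1,q]
e10 deliver 2→0: ·
e11 timeout(2): 2[cand,t=2,q]
e12 deliver 2→1: 1[foll,t=2,q]

0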